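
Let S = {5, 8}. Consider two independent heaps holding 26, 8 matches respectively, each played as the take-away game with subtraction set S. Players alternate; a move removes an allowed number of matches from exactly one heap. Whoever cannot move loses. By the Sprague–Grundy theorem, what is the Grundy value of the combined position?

1

All heaps use S = {5, 8}:
G(0) = 0
G(1) = mex{} = 0
G(2) = mex{} = 0
G(3) = mex{} = 0
G(4) = mex{} = 0
G(5) = mex{0} = 1
G(6) = mex{0} = 1
G(7) = mex{0} = 1
G(8) = mex{0,0} = 1
G(9) = mex{0,0} = 1
G(10) = mex{1,0} = 2
G(11) = mex{1,0} = 2
G(12) = mex{1,0} = 2
G(13) = mex{1,1} = 0
G(14) = mex{1,1} = 0
G(15) = mex{2,1} = 0
G(16) = mex{2,1} = 0
G(17) = mex{2,1} = 0
G(18) = mex{0,2} = 1
G(19) = mex{0,2} = 1
G(20) = mex{0,2} = 1
G(21) = mex{0,0} = 1
G(22) = mex{0,0} = 1
G(23) = mex{1,0} = 2
G(24) = mex{1,0} = 2
G(25) = mex{1,0} = 2
G(26) = mex{1,1} = 0
Heap A: G(26) = 0.
Heap B: G(8) = 1.
Combined Grundy value = 0 ⊕ 1 = 1.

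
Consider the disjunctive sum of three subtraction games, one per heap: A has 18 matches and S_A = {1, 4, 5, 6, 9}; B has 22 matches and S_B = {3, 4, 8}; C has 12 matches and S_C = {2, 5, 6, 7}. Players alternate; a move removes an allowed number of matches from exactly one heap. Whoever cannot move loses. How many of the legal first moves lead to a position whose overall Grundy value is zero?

Heap A, S = {1, 4, 5, 6, 9}:
G(0) = 0
G(1) = mex{0} = 1
G(2) = mex{1} = 0
G(3) = mex{0} = 1
G(4) = mex{1,0} = 2
G(5) = mex{2,1,0} = 3
G(6) = mex{3,0,1,0} = 2
G(7) = mex{2,1,0,1} = 3
G(8) = mex{3,2,1,0} = 4
G(9) = mex{4,3,2,1,0} = 5
G(10) = mex{5,2,3,2,1} = 0
G(11) = mex{0,3,2,3,0} = 1
G(12) = mex{1,4,3,2,1} = 0
G(13) = mex{0,5,4,3,2} = 1
G(14) = mex{1,0,5,4,3} = 2
G(15) = mex{2,1,0,5,2} = 3
G(16) = mex{3,0,1,0,3} = 2
G(17) = mex{2,1,0,1,4} = 3
G(18) = mex{3,2,1,0,5} = 4
G_A(18) = 4.
Heap B, S = {3, 4, 8}:
n :  0  1  2  3  4  5  6  7  8  9 10 11 12 13 14 15 16 17 18 19 20 21 22
G :  0  0  0  1  1  1  2  0  2  3  1  3  0  0  0  1  1  1  2  0  2  3  1
G_B(22) = 1.
Heap C, S = {2, 5, 6, 7}:
n :  0  1  2  3  4  5  6  7  8  9 10 11 12
G :  0  0  1  1  0  2  1  3  2  2  3  3  0
G_C(12) = 0.
Combined Grundy value = 4 ⊕ 1 ⊕ 0 = 5.
A winning move leaves total XOR = 0, i.e. changes one component's Grundy value g to g ⊕ X where X is the current total.
Heap A: need g' = 4⊕5 = 1. Options: 18−1→G=3, 18−4→G=2, 18−5→G=1, 18−6→G=0, 18−9→G=5. Hits: 1.
Heap B: need g' = 1⊕5 = 4. Options: 22−3→G=0, 22−4→G=2, 22−8→G=0. Hits: 0.
Heap C: need g' = 0⊕5 = 5. Options: 12−2→G=3, 12−5→G=3, 12−6→G=1, 12−7→G=2. Hits: 0.

1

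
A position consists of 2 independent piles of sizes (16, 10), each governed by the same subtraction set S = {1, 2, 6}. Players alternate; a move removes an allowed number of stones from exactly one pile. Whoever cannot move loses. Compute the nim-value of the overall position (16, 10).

All piles use S = {1, 2, 6}:
G(0) = 0
G(1) = mex{0} = 1
G(2) = mex{1,0} = 2
G(3) = mex{2,1} = 0
G(4) = mex{0,2} = 1
G(5) = mex{1,0} = 2
G(6) = mex{2,1,0} = 3
G(7) = mex{3,2,1} = 0
G(8) = mex{0,3,2} = 1
G(9) = mex{1,0,0} = 2
G(10) = mex{2,1,1} = 0
G(11) = mex{0,2,2} = 1
G(12) = mex{1,0,3} = 2
G(13) = mex{2,1,0} = 3
G(14) = mex{3,2,1} = 0
G(15) = mex{0,3,2} = 1
G(16) = mex{1,0,0} = 2
Pile A: G(16) = 2.
Pile B: G(10) = 0.
Combined Grundy value = 2 ⊕ 0 = 2.

2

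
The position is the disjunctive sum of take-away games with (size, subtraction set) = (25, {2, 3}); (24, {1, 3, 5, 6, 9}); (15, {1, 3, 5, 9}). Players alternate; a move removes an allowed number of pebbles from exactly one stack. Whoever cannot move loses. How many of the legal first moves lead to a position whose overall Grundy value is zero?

Stack A, S = {2, 3}:
n :  0  1  2  3  4  5  6  7  8  9 10 11 12 13 14 15 16 17 18 19 20 21 22 23 24 25
G :  0  0  1  1  2  0  0  1  1  2  0  0  1  1  2  0  0  1  1  2  0  0  1  1  2  0
G_A(25) = 0.
Stack B, S = {1, 3, 5, 6, 9}:
n :  0  1  2  3  4  5  6  7  8  9 10 11 12 13 14 15 16 17 18 19 20 21 22 23 24
G :  0  1  0  1  0  1  2  3  2  3  2  3  0  1  0  1  0  1  2  3  2  3  2  3  0
G_B(24) = 0.
Stack C, S = {1, 3, 5, 9}:
G(0) = 0
G(1) = mex{0} = 1
G(2) = mex{1} = 0
G(3) = mex{0,0} = 1
G(4) = mex{1,1} = 0
G(5) = mex{0,0,0} = 1
G(6) = mex{1,1,1} = 0
G(7) = mex{0,0,0} = 1
G(8) = mex{1,1,1} = 0
G(9) = mex{0,0,0,0} = 1
G(10) = mex{1,1,1,1} = 0
G(11) = mex{0,0,0,0} = 1
G(12) = mex{1,1,1,1} = 0
G(13) = mex{0,0,0,0} = 1
G(14) = mex{1,1,1,1} = 0
G(15) = mex{0,0,0,0} = 1
G_C(15) = 1.
Combined Grundy value = 0 ⊕ 0 ⊕ 1 = 1.
A winning move leaves total XOR = 0, i.e. changes one component's Grundy value g to g ⊕ X where X is the current total.
Stack A: need g' = 0⊕1 = 1. Options: 25−2→G=1, 25−3→G=1. Hits: 2.
Stack B: need g' = 0⊕1 = 1. Options: 24−1→G=3, 24−3→G=3, 24−5→G=3, 24−6→G=2, 24−9→G=1. Hits: 1.
Stack C: need g' = 1⊕1 = 0. Options: 15−1→G=0, 15−3→G=0, 15−5→G=0, 15−9→G=0. Hits: 4.

7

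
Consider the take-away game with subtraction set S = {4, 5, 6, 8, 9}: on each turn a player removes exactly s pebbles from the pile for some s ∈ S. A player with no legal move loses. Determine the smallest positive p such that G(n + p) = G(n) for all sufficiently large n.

n :  0  1  2  3  4  5  6  7  8  9 10 11 12 13 14 15 16 17 18 19 20 21 22 23 24 25 26 27
G :  0  0  0  0  1  1  1  1  2  2  2  2  3  0  0  0  0  1  1  1  1  2  2  2  2  3  0  0
G(n+13) = G(n) holds for n = 0,…,8 (a full window of length max(S) = 9), so the sequence is purely periodic with period 13.

13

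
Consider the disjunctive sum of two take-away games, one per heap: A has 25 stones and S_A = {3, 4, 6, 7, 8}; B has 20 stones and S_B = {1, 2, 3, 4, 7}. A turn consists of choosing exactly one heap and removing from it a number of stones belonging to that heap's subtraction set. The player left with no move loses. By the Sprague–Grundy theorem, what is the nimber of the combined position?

Heap A, S = {3, 4, 6, 7, 8}:
G(0) = 0
G(1) = mex{} = 0
G(2) = mex{} = 0
G(3) = mex{0} = 1
G(4) = mex{0,0} = 1
G(5) = mex{0,0} = 1
G(6) = mex{1,0,0} = 2
G(7) = mex{1,1,0,0} = 2
G(8) = mex{1,1,0,0,0} = 2
G(9) = mex{2,1,1,0,0} = 3
G(10) = mex{2,2,1,1,0} = 3
G(11) = mex{2,2,1,1,1} = 0
G(12) = mex{3,2,2,1,1} = 0
G(13) = mex{3,3,2,2,1} = 0
G(14) = mex{0,3,2,2,2} = 1
G(15) = mex{0,0,3,2,2} = 1
G(16) = mex{0,0,3,3,2} = 1
G(17) = mex{1,0,0,3,3} = 2
G(18) = mex{1,1,0,0,3} = 2
G(19) = mex{1,1,0,0,0} = 2
G(20) = mex{2,1,1,0,0} = 3
G(21) = mex{2,2,1,1,0} = 3
G(22) = mex{2,2,1,1,1} = 0
G(23) = mex{3,2,2,1,1} = 0
G(24) = mex{3,3,2,2,1} = 0
G(25) = mex{0,3,2,2,2} = 1
G_A(25) = 1.
Heap B, S = {1, 2, 3, 4, 7}:
G(0) = 0
G(1) = mex{0} = 1
G(2) = mex{1,0} = 2
G(3) = mex{2,1,0} = 3
G(4) = mex{3,2,1,0} = 4
G(5) = mex{4,3,2,1} = 0
G(6) = mex{0,4,3,2} = 1
G(7) = mex{1,0,4,3,0} = 2
G(8) = mex{2,1,0,4,1} = 3
G(9) = mex{3,2,1,0,2} = 4
G(10) = mex{4,3,2,1,3} = 0
G(11) = mex{0,4,3,2,4} = 1
G(12) = mex{1,0,4,3,0} = 2
G(13) = mex{2,1,0,4,1} = 3
G(14) = mex{3,2,1,0,2} = 4
G(15) = mex{4,3,2,1,3} = 0
G(16) = mex{0,4,3,2,4} = 1
G(17) = mex{1,0,4,3,0} = 2
G(18) = mex{2,1,0,4,1} = 3
G(19) = mex{3,2,1,0,2} = 4
G(20) = mex{4,3,2,1,3} = 0
G_B(20) = 0.
Combined Grundy value = 1 ⊕ 0 = 1.

1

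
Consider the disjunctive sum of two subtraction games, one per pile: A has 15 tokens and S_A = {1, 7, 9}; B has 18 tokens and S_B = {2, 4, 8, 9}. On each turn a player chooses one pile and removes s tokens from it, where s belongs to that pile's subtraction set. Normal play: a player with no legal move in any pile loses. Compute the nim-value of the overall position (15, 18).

Pile A, S = {1, 7, 9}:
G(0) = 0
G(1) = mex{0} = 1
G(2) = mex{1} = 0
G(3) = mex{0} = 1
G(4) = mex{1} = 0
G(5) = mex{0} = 1
G(6) = mex{1} = 0
G(7) = mex{0,0} = 1
G(8) = mex{1,1} = 0
G(9) = mex{0,0,0} = 1
G(10) = mex{1,1,1} = 0
G(11) = mex{0,0,0} = 1
G(12) = mex{1,1,1} = 0
G(13) = mex{0,0,0} = 1
G(14) = mex{1,1,1} = 0
G(15) = mex{0,0,0} = 1
G_A(15) = 1.
Pile B, S = {2, 4, 8, 9}:
n :  0  1  2  3  4  5  6  7  8  9 10 11 12 13 14 15 16 17 18
G :  0  0  1  1  2  2  0  0  1  1  2  2  0  0  1  1  2  2  0
G_B(18) = 0.
Combined Grundy value = 1 ⊕ 0 = 1.

1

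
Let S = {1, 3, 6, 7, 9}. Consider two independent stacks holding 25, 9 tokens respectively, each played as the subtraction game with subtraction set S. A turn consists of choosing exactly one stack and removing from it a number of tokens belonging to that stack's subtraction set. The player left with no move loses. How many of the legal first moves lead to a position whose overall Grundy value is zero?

All stacks use S = {1, 3, 6, 7, 9}:
G(0) = 0
G(1) = mex{0} = 1
G(2) = mex{1} = 0
G(3) = mex{0,0} = 1
G(4) = mex{1,1} = 0
G(5) = mex{0,0} = 1
G(6) = mex{1,1,0} = 2
G(7) = mex{2,0,1,0} = 3
G(8) = mex{3,1,0,1} = 2
G(9) = mex{2,2,1,0,0} = 3
G(10) = mex{3,3,0,1,1} = 2
G(11) = mex{2,2,1,0,0} = 3
G(12) = mex{3,3,2,1,1} = 0
G(13) = mex{0,2,3,2,0} = 1
G(14) = mex{1,3,2,3,1} = 0
G(15) = mex{0,0,3,2,2} = 1
G(16) = mex{1,1,2,3,3} = 0
G(17) = mex{0,0,3,2,2} = 1
G(18) = mex{1,1,0,3,3} = 2
G(19) = mex{2,0,1,0,2} = 3
G(20) = mex{3,1,0,1,3} = 2
G(21) = mex{2,2,1,0,0} = 3
G(22) = mex{3,3,0,1,1} = 2
G(23) = mex{2,2,1,0,0} = 3
G(24) = mex{3,3,2,1,1} = 0
G(25) = mex{0,2,3,2,0} = 1
Stack A: G(25) = 1.
Stack B: G(9) = 3.
Combined Grundy value = 1 ⊕ 3 = 2.
A winning move leaves total XOR = 0, i.e. changes one component's Grundy value g to g ⊕ X where X is the current total.
Stack A: need g' = 1⊕2 = 3. Options: 25−1→G=0, 25−3→G=2, 25−6→G=3, 25−7→G=2, 25−9→G=0. Hits: 1.
Stack B: need g' = 3⊕2 = 1. Options: 9−1→G=2, 9−3→G=2, 9−6→G=1, 9−7→G=0, 9−9→G=0. Hits: 1.

2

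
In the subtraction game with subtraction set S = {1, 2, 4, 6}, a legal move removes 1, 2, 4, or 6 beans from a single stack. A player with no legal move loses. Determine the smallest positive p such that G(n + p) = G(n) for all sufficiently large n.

n :  0  1  2  3  4  5  6  7  8  9 10 11 12 13 14 15 16 17
G :  0  1  2  0  1  2  3  4  0  1  2  0  1  2  3  4  0  1
G(n+8) = G(n) holds for n = 0,…,5 (a full window of length max(S) = 6), so the sequence is purely periodic with period 8.

8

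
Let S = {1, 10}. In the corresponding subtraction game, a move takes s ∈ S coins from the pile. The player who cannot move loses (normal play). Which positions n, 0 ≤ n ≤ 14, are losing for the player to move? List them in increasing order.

G(0) = 0
G(1) = mex{0} = 1
G(2) = mex{1} = 0
G(3) = mex{0} = 1
G(4) = mex{1} = 0
G(5) = mex{0} = 1
G(6) = mex{1} = 0
G(7) = mex{0} = 1
G(8) = mex{1} = 0
G(9) = mex{0} = 1
G(10) = mex{1,0} = 2
G(11) = mex{2,1} = 0
G(12) = mex{0,0} = 1
G(13) = mex{1,1} = 0
G(14) = mex{0,0} = 1
P-positions are exactly the n with G(n) = 0.

0, 2, 4, 6, 8, 11, 13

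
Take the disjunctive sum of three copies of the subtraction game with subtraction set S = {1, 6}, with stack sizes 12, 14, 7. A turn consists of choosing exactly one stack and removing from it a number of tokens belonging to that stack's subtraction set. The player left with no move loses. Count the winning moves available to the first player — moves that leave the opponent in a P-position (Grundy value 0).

3

All stacks use S = {1, 6}:
n :  0  1  2  3  4  5  6  7  8  9 10 11 12 13 14
G :  0  1  0  1  0  1  2  0  1  0  1  0  1  2  0
Stack A: G(12) = 1.
Stack B: G(14) = 0.
Stack C: G(7) = 0.
Combined Grundy value = 1 ⊕ 0 ⊕ 0 = 1.
A winning move leaves total XOR = 0, i.e. changes one component's Grundy value g to g ⊕ X where X is the current total.
Stack A: need g' = 1⊕1 = 0. Options: 12−1→G=0, 12−6→G=2. Hits: 1.
Stack B: need g' = 0⊕1 = 1. Options: 14−1→G=2, 14−6→G=1. Hits: 1.
Stack C: need g' = 0⊕1 = 1. Options: 7−1→G=2, 7−6→G=1. Hits: 1.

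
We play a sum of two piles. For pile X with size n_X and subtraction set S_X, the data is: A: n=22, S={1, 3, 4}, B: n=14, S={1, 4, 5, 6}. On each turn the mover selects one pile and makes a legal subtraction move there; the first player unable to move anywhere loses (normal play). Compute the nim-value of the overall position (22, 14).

Pile A, S = {1, 3, 4}:
G(0) = 0
G(1) = mex{0} = 1
G(2) = mex{1} = 0
G(3) = mex{0,0} = 1
G(4) = mex{1,1,0} = 2
G(5) = mex{2,0,1} = 3
G(6) = mex{3,1,0} = 2
G(7) = mex{2,2,1} = 0
G(8) = mex{0,3,2} = 1
G(9) = mex{1,2,3} = 0
G(10) = mex{0,0,2} = 1
G(11) = mex{1,1,0} = 2
G(12) = mex{2,0,1} = 3
G(13) = mex{3,1,0} = 2
G(14) = mex{2,2,1} = 0
G(15) = mex{0,3,2} = 1
G(16) = mex{1,2,3} = 0
G(17) = mex{0,0,2} = 1
G(18) = mex{1,1,0} = 2
G(19) = mex{2,0,1} = 3
G(20) = mex{3,1,0} = 2
G(21) = mex{2,2,1} = 0
G(22) = mex{0,3,2} = 1
G_A(22) = 1.
Pile B, S = {1, 4, 5, 6}:
G(0) = 0
G(1) = mex{0} = 1
G(2) = mex{1} = 0
G(3) = mex{0} = 1
G(4) = mex{1,0} = 2
G(5) = mex{2,1,0} = 3
G(6) = mex{3,0,1,0} = 2
G(7) = mex{2,1,0,1} = 3
G(8) = mex{3,2,1,0} = 4
G(9) = mex{4,3,2,1} = 0
G(10) = mex{0,2,3,2} = 1
G(11) = mex{1,3,2,3} = 0
G(12) = mex{0,4,3,2} = 1
G(13) = mex{1,0,4,3} = 2
G(14) = mex{2,1,0,4} = 3
G_B(14) = 3.
Combined Grundy value = 1 ⊕ 3 = 2.

2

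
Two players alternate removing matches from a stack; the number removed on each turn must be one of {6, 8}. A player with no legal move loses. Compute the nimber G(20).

n :  0  1  2  3  4  5  6  7  8  9 10 11 12 13 14 15 16 17 18 19 20
G :  0  0  0  0  0  0  1  1  1  1  1  1  2  2  0  0  0  0  0  0  1

1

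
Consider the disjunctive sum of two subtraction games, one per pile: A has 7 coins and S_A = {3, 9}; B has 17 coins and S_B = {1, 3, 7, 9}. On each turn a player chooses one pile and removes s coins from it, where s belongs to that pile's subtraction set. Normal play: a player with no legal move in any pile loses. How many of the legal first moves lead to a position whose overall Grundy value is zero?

Pile A, S = {3, 9}:
n : 0 1 2 3 4 5 6 7
G : 0 0 0 1 1 1 0 0
G_A(7) = 0.
Pile B, S = {1, 3, 7, 9}:
n :  0  1  2  3  4  5  6  7  8  9 10 11 12 13 14 15 16 17
G :  0  1  0  1  0  1  0  1  0  1  0  1  0  1  0  1  0  1
G_B(17) = 1.
Combined Grundy value = 0 ⊕ 1 = 1.
A winning move leaves total XOR = 0, i.e. changes one component's Grundy value g to g ⊕ X where X is the current total.
Pile A: need g' = 0⊕1 = 1. Options: 7−3→G=1. Hits: 1.
Pile B: need g' = 1⊕1 = 0. Options: 17−1→G=0, 17−3→G=0, 17−7→G=0, 17−9→G=0. Hits: 4.

5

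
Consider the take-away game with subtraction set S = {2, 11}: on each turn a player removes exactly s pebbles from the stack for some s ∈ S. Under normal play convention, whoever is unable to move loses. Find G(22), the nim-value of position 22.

n :  0  1  2  3  4  5  6  7  8  9 10 11 12 13 14 15 16 17 18 19 20 21 22
G :  0  0  1  1  0  0  1  1  0  0  1  1  2  0  0  1  1  0  0  1  1  0  0

0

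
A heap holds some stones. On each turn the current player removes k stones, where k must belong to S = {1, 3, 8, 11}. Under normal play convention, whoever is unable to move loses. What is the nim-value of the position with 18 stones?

0

G(0) = 0
G(1) = mex{0} = 1
G(2) = mex{1} = 0
G(3) = mex{0,0} = 1
G(4) = mex{1,1} = 0
G(5) = mex{0,0} = 1
G(6) = mex{1,1} = 0
G(7) = mex{0,0} = 1
G(8) = mex{1,1,0} = 2
G(9) = mex{2,0,1} = 3
G(10) = mex{3,1,0} = 2
G(11) = mex{2,2,1,0} = 3
G(12) = mex{3,3,0,1} = 2
G(13) = mex{2,2,1,0} = 3
G(14) = mex{3,3,0,1} = 2
G(15) = mex{2,2,1,0} = 3
G(16) = mex{3,3,2,1} = 0
G(17) = mex{0,2,3,0} = 1
G(18) = mex{1,3,2,1} = 0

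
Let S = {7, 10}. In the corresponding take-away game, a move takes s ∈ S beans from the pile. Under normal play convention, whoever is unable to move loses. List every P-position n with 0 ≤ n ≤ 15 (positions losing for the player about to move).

0, 1, 2, 3, 4, 5, 6

n :  0  1  2  3  4  5  6  7  8  9 10 11 12 13 14 15
G :  0  0  0  0  0  0  0  1  1  1  1  1  1  1  2  2
P-positions are exactly the n with G(n) = 0.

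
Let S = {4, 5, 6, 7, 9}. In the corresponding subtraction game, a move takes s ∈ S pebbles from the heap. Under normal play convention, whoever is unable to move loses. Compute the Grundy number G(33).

1

n :  0  1  2  3  4  5  6  7  8  9 10 11 12 13 14 15 16 17 18 19 20 21 22 23 24 25 26 27 28 29 30 31 32 33
G :  0  0  0  0  1  1  1  1  2  2  2  2  3  0  0  0  0  1  1  1  1  2  2  2  2  3  0  0  0  0  1  1  1  1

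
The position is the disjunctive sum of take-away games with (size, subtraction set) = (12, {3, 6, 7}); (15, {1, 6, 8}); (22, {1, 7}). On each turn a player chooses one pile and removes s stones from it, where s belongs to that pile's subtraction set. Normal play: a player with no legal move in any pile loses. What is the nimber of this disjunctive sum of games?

1

Pile A, S = {3, 6, 7}:
G(0) = 0
G(1) = mex{} = 0
G(2) = mex{} = 0
G(3) = mex{0} = 1
G(4) = mex{0} = 1
G(5) = mex{0} = 1
G(6) = mex{1,0} = 2
G(7) = mex{1,0,0} = 2
G(8) = mex{1,0,0} = 2
G(9) = mex{2,1,0} = 3
G(10) = mex{2,1,1} = 0
G(11) = mex{2,1,1} = 0
G(12) = mex{3,2,1} = 0
G_A(12) = 0.
Pile B, S = {1, 6, 8}:
n :  0  1  2  3  4  5  6  7  8  9 10 11 12 13 14 15
G :  0  1  0  1  0  1  2  0  1  0  1  0  1  2  0  1
G_B(15) = 1.
Pile C, S = {1, 7}:
G(0) = 0
G(1) = mex{0} = 1
G(2) = mex{1} = 0
G(3) = mex{0} = 1
G(4) = mex{1} = 0
G(5) = mex{0} = 1
G(6) = mex{1} = 0
G(7) = mex{0,0} = 1
G(8) = mex{1,1} = 0
G(9) = mex{0,0} = 1
G(10) = mex{1,1} = 0
G(11) = mex{0,0} = 1
G(12) = mex{1,1} = 0
G(13) = mex{0,0} = 1
G(14) = mex{1,1} = 0
G(15) = mex{0,0} = 1
G(16) = mex{1,1} = 0
G(17) = mex{0,0} = 1
G(18) = mex{1,1} = 0
G(19) = mex{0,0} = 1
G(20) = mex{1,1} = 0
G(21) = mex{0,0} = 1
G(22) = mex{1,1} = 0
G_C(22) = 0.
Combined Grundy value = 0 ⊕ 1 ⊕ 0 = 1.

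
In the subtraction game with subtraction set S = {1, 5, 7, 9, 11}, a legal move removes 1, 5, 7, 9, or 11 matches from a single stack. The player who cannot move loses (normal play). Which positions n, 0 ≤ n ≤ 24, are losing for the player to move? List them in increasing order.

0, 2, 4, 6, 8, 10, 12, 14, 16, 18, 20, 22, 24

n :  0  1  2  3  4  5  6  7  8  9 10 11 12 13 14 15 16 17 18 19 20 21 22 23 24
G :  0  1  0  1  0  1  0  1  0  1  0  1  0  1  0  1  0  1  0  1  0  1  0  1  0
P-positions are exactly the n with G(n) = 0.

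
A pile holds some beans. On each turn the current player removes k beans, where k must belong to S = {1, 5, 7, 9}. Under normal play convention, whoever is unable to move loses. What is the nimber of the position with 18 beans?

G(0) = 0
G(1) = mex{0} = 1
G(2) = mex{1} = 0
G(3) = mex{0} = 1
G(4) = mex{1} = 0
G(5) = mex{0,0} = 1
G(6) = mex{1,1} = 0
G(7) = mex{0,0,0} = 1
G(8) = mex{1,1,1} = 0
G(9) = mex{0,0,0,0} = 1
G(10) = mex{1,1,1,1} = 0
G(11) = mex{0,0,0,0} = 1
G(12) = mex{1,1,1,1} = 0
G(13) = mex{0,0,0,0} = 1
G(14) = mex{1,1,1,1} = 0
G(15) = mex{0,0,0,0} = 1
G(16) = mex{1,1,1,1} = 0
G(17) = mex{0,0,0,0} = 1
G(18) = mex{1,1,1,1} = 0

0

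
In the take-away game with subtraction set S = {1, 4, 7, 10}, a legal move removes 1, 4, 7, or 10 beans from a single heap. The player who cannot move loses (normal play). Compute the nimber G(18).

G(0) = 0
G(1) = mex{0} = 1
G(2) = mex{1} = 0
G(3) = mex{0} = 1
G(4) = mex{1,0} = 2
G(5) = mex{2,1} = 0
G(6) = mex{0,0} = 1
G(7) = mex{1,1,0} = 2
G(8) = mex{2,2,1} = 0
G(9) = mex{0,0,0} = 1
G(10) = mex{1,1,1,0} = 2
G(11) = mex{2,2,2,1} = 0
G(12) = mex{0,0,0,0} = 1
G(13) = mex{1,1,1,1} = 0
G(14) = mex{0,2,2,2} = 1
G(15) = mex{1,0,0,0} = 2
G(16) = mex{2,1,1,1} = 0
G(17) = mex{0,0,2,2} = 1
G(18) = mex{1,1,0,0} = 2

2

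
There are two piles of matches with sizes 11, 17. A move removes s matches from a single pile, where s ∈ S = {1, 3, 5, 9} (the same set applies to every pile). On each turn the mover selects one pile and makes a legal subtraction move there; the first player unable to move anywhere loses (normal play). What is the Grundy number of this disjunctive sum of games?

All piles use S = {1, 3, 5, 9}:
n :  0  1  2  3  4  5  6  7  8  9 10 11 12 13 14 15 16 17
G :  0  1  0  1  0  1  0  1  0  1  0  1  0  1  0  1  0  1
Pile A: G(11) = 1.
Pile B: G(17) = 1.
Combined Grundy value = 1 ⊕ 1 = 0.

0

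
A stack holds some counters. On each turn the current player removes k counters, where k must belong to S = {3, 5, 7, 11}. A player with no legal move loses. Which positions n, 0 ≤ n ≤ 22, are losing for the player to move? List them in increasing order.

n :  0  1  2  3  4  5  6  7  8  9 10 11 12 13 14 15 16 17 18 19 20 21 22
G :  0  0  0  1  1  1  2  2  2  3  0  3  4  1  0  3  0  1  0  1  0  1  0
P-positions are exactly the n with G(n) = 0.

0, 1, 2, 10, 14, 16, 18, 20, 22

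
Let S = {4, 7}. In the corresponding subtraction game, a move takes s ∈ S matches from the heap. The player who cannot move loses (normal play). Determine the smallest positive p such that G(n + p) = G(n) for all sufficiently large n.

n :  0  1  2  3  4  5  6  7  8  9 10 11 12 13 14 15 16 17 18 19 20 21 22 23
G :  0  0  0  0  1  1  1  1  2  2  2  0  0  0  0  1  1  1  1  2  2  2  0  0
G(n+11) = G(n) holds for n = 0,…,6 (a full window of length max(S) = 7), so the sequence is purely periodic with period 11.

11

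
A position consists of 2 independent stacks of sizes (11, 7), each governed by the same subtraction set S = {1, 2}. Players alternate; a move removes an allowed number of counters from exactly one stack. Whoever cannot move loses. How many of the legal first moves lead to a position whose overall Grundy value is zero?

2

All stacks use S = {1, 2}:
G(0) = 0
G(1) = mex{0} = 1
G(2) = mex{1,0} = 2
G(3) = mex{2,1} = 0
G(4) = mex{0,2} = 1
G(5) = mex{1,0} = 2
G(6) = mex{2,1} = 0
G(7) = mex{0,2} = 1
G(8) = mex{1,0} = 2
G(9) = mex{2,1} = 0
G(10) = mex{0,2} = 1
G(11) = mex{1,0} = 2
Stack A: G(11) = 2.
Stack B: G(7) = 1.
Combined Grundy value = 2 ⊕ 1 = 3.
A winning move leaves total XOR = 0, i.e. changes one component's Grundy value g to g ⊕ X where X is the current total.
Stack A: need g' = 2⊕3 = 1. Options: 11−1→G=1, 11−2→G=0. Hits: 1.
Stack B: need g' = 1⊕3 = 2. Options: 7−1→G=0, 7−2→G=2. Hits: 1.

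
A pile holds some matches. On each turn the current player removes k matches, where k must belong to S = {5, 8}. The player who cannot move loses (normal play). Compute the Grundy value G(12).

G(0) = 0
G(1) = mex{} = 0
G(2) = mex{} = 0
G(3) = mex{} = 0
G(4) = mex{} = 0
G(5) = mex{0} = 1
G(6) = mex{0} = 1
G(7) = mex{0} = 1
G(8) = mex{0,0} = 1
G(9) = mex{0,0} = 1
G(10) = mex{1,0} = 2
G(11) = mex{1,0} = 2
G(12) = mex{1,0} = 2

2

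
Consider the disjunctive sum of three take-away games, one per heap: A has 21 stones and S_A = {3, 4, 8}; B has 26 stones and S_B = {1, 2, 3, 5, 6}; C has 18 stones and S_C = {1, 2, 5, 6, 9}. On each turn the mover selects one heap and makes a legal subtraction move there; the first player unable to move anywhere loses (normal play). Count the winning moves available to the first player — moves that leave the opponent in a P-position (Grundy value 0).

Heap A, S = {3, 4, 8}:
G(0) = 0
G(1) = mex{} = 0
G(2) = mex{} = 0
G(3) = mex{0} = 1
G(4) = mex{0,0} = 1
G(5) = mex{0,0} = 1
G(6) = mex{1,0} = 2
G(7) = mex{1,1} = 0
G(8) = mex{1,1,0} = 2
G(9) = mex{2,1,0} = 3
G(10) = mex{0,2,0} = 1
G(11) = mex{2,0,1} = 3
G(12) = mex{3,2,1} = 0
G(13) = mex{1,3,1} = 0
G(14) = mex{3,1,2} = 0
G(15) = mex{0,3,0} = 1
G(16) = mex{0,0,2} = 1
G(17) = mex{0,0,3} = 1
G(18) = mex{1,0,1} = 2
G(19) = mex{1,1,3} = 0
G(20) = mex{1,1,0} = 2
G(21) = mex{2,1,0} = 3
G_A(21) = 3.
Heap B, S = {1, 2, 3, 5, 6}:
n :  0  1  2  3  4  5  6  7  8  9 10 11 12 13 14 15 16 17 18 19 20 21 22 23 24 25 26
G :  0  1  2  3  0  1  2  3  0  1  2  3  0  1  2  3  0  1  2  3  0  1  2  3  0  1  2
G_B(26) = 2.
Heap C, S = {1, 2, 5, 6, 9}:
n :  0  1  2  3  4  5  6  7  8  9 10 11 12 13 14 15 16 17 18
G :  0  1  2  0  1  2  3  0  1  2  0  1  2  3  0  1  2  0  1
G_C(18) = 1.
Combined Grundy value = 3 ⊕ 2 ⊕ 1 = 0.
A winning move leaves total XOR = 0, i.e. changes one component's Grundy value g to g ⊕ X where X is the current total.
Heap A: target g' = 3⊕0 = 3, but every legal move changes the Grundy value (mex property), so 0 moves.
Heap B: target g' = 2⊕0 = 2, but every legal move changes the Grundy value (mex property), so 0 moves.
Heap C: target g' = 1⊕0 = 1, but every legal move changes the Grundy value (mex property), so 0 moves.

0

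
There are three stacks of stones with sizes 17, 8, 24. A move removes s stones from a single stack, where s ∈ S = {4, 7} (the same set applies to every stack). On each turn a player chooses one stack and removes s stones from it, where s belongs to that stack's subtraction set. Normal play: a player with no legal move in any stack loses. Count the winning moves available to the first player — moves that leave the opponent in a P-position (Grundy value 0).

2

All stacks use S = {4, 7}:
G(0) = 0
G(1) = mex{} = 0
G(2) = mex{} = 0
G(3) = mex{} = 0
G(4) = mex{0} = 1
G(5) = mex{0} = 1
G(6) = mex{0} = 1
G(7) = mex{0,0} = 1
G(8) = mex{1,0} = 2
G(9) = mex{1,0} = 2
G(10) = mex{1,0} = 2
G(11) = mex{1,1} = 0
G(12) = mex{2,1} = 0
G(13) = mex{2,1} = 0
G(14) = mex{2,1} = 0
G(15) = mex{0,2} = 1
G(16) = mex{0,2} = 1
G(17) = mex{0,2} = 1
G(18) = mex{0,0} = 1
G(19) = mex{1,0} = 2
G(20) = mex{1,0} = 2
G(21) = mex{1,0} = 2
G(22) = mex{1,1} = 0
G(23) = mex{2,1} = 0
G(24) = mex{2,1} = 0
Stack A: G(17) = 1.
Stack B: G(8) = 2.
Stack C: G(24) = 0.
Combined Grundy value = 1 ⊕ 2 ⊕ 0 = 3.
A winning move leaves total XOR = 0, i.e. changes one component's Grundy value g to g ⊕ X where X is the current total.
Stack A: need g' = 1⊕3 = 2. Options: 17−4→G=0, 17−7→G=2. Hits: 1.
Stack B: need g' = 2⊕3 = 1. Options: 8−4→G=1, 8−7→G=0. Hits: 1.
Stack C: need g' = 0⊕3 = 3. Options: 24−4→G=2, 24−7→G=1. Hits: 0.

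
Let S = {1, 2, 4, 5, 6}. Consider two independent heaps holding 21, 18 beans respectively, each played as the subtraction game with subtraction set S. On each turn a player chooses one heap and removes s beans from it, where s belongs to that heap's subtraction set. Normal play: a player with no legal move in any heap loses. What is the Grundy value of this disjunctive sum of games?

All heaps use S = {1, 2, 4, 5, 6}:
n :  0  1  2  3  4  5  6  7  8  9 10 11 12 13 14 15 16 17 18 19 20 21
G :  0  1  2  0  1  2  3  4  5  3  0  1  2  0  1  2  3  4  5  3  0  1
Heap A: G(21) = 1.
Heap B: G(18) = 5.
Combined Grundy value = 1 ⊕ 5 = 4.

4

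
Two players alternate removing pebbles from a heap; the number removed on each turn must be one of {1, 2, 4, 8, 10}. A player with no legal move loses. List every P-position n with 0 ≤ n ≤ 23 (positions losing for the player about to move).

n :  0  1  2  3  4  5  6  7  8  9 10 11 12 13 14 15 16 17 18 19 20 21 22 23
G :  0  1  2  0  1  2  0  1  2  0  1  2  0  1  2  0  1  2  0  1  2  0  1  2
P-positions are exactly the n with G(n) = 0.

0, 3, 6, 9, 12, 15, 18, 21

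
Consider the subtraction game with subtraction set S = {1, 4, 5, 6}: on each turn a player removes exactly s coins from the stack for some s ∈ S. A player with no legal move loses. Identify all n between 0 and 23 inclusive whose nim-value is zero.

0, 2, 9, 11, 18, 20

n :  0  1  2  3  4  5  6  7  8  9 10 11 12 13 14 15 16 17 18 19 20 21 22 23
G :  0  1  0  1  2  3  2  3  4  0  1  0  1  2  3  2  3  4  0  1  0  1  2  3
P-positions are exactly the n with G(n) = 0.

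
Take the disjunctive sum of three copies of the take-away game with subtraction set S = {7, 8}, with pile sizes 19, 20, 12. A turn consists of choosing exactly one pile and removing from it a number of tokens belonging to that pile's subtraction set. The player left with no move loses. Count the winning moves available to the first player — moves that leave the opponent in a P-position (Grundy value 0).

All piles use S = {7, 8}:
G(0) = 0
G(1) = mex{} = 0
G(2) = mex{} = 0
G(3) = mex{} = 0
G(4) = mex{} = 0
G(5) = mex{} = 0
G(6) = mex{} = 0
G(7) = mex{0} = 1
G(8) = mex{0,0} = 1
G(9) = mex{0,0} = 1
G(10) = mex{0,0} = 1
G(11) = mex{0,0} = 1
G(12) = mex{0,0} = 1
G(13) = mex{0,0} = 1
G(14) = mex{1,0} = 2
G(15) = mex{1,1} = 0
G(16) = mex{1,1} = 0
G(17) = mex{1,1} = 0
G(18) = mex{1,1} = 0
G(19) = mex{1,1} = 0
G(20) = mex{1,1} = 0
Pile A: G(19) = 0.
Pile B: G(20) = 0.
Pile C: G(12) = 1.
Combined Grundy value = 0 ⊕ 0 ⊕ 1 = 1.
A winning move leaves total XOR = 0, i.e. changes one component's Grundy value g to g ⊕ X where X is the current total.
Pile A: need g' = 0⊕1 = 1. Options: 19−7→G=1, 19−8→G=1. Hits: 2.
Pile B: need g' = 0⊕1 = 1. Options: 20−7→G=1, 20−8→G=1. Hits: 2.
Pile C: need g' = 1⊕1 = 0. Options: 12−7→G=0, 12−8→G=0. Hits: 2.

6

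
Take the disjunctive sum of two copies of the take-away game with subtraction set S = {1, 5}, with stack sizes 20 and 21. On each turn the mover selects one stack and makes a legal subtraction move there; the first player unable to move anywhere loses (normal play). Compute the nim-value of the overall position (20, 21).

1

All stacks use S = {1, 5}:
G(0) = 0
G(1) = mex{0} = 1
G(2) = mex{1} = 0
G(3) = mex{0} = 1
G(4) = mex{1} = 0
G(5) = mex{0,0} = 1
G(6) = mex{1,1} = 0
G(7) = mex{0,0} = 1
G(8) = mex{1,1} = 0
G(9) = mex{0,0} = 1
G(10) = mex{1,1} = 0
G(11) = mex{0,0} = 1
G(12) = mex{1,1} = 0
G(13) = mex{0,0} = 1
G(14) = mex{1,1} = 0
G(15) = mex{0,0} = 1
G(16) = mex{1,1} = 0
G(17) = mex{0,0} = 1
G(18) = mex{1,1} = 0
G(19) = mex{0,0} = 1
G(20) = mex{1,1} = 0
G(21) = mex{0,0} = 1
Stack A: G(20) = 0.
Stack B: G(21) = 1.
Combined Grundy value = 0 ⊕ 1 = 1.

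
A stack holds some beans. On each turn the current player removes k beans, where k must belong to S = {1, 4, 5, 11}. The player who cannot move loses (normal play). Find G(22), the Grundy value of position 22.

G(0) = 0
G(1) = mex{0} = 1
G(2) = mex{1} = 0
G(3) = mex{0} = 1
G(4) = mex{1,0} = 2
G(5) = mex{2,1,0} = 3
G(6) = mex{3,0,1} = 2
G(7) = mex{2,1,0} = 3
G(8) = mex{3,2,1} = 0
G(9) = mex{0,3,2} = 1
G(10) = mex{1,2,3} = 0
G(11) = mex{0,3,2,0} = 1
G(12) = mex{1,0,3,1} = 2
G(13) = mex{2,1,0,0} = 3
G(14) = mex{3,0,1,1} = 2
G(15) = mex{2,1,0,2} = 3
G(16) = mex{3,2,1,3} = 0
G(17) = mex{0,3,2,2} = 1
G(18) = mex{1,2,3,3} = 0
G(19) = mex{0,3,2,0} = 1
G(20) = mex{1,0,3,1} = 2
G(21) = mex{2,1,0,0} = 3
G(22) = mex{3,0,1,1} = 2

2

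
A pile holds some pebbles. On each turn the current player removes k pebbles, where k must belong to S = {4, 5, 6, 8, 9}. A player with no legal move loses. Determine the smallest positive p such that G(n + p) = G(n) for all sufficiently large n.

G(0) = 0
G(1) = mex{} = 0
G(2) = mex{} = 0
G(3) = mex{} = 0
G(4) = mex{0} = 1
G(5) = mex{0,0} = 1
G(6) = mex{0,0,0} = 1
G(7) = mex{0,0,0} = 1
G(8) = mex{1,0,0,0} = 2
G(9) = mex{1,1,0,0,0} = 2
G(10) = mex{1,1,1,0,0} = 2
G(11) = mex{1,1,1,0,0} = 2
G(12) = mex{2,1,1,1,0} = 3
G(13) = mex{2,2,1,1,1} = 0
G(14) = mex{2,2,2,1,1} = 0
G(15) = mex{2,2,2,1,1} = 0
G(16) = mex{3,2,2,2,1} = 0
G(17) = mex{0,3,2,2,2} = 1
G(18) = mex{0,0,3,2,2} = 1
G(19) = mex{0,0,0,2,2} = 1
G(20) = mex{0,0,0,3,2} = 1
G(21) = mex{1,0,0,0,3} = 2
G(22) = mex{1,1,0,0,0} = 2
G(23) = mex{1,1,1,0,0} = 2
G(24) = mex{1,1,1,0,0} = 2
G(25) = mex{2,1,1,1,0} = 3
G(26) = mex{2,2,1,1,1} = 0
G(27) = mex{2,2,2,1,1} = 0
G(n+13) = G(n) holds for n = 0,…,8 (a full window of length max(S) = 9), so the sequence is purely periodic with period 13.

13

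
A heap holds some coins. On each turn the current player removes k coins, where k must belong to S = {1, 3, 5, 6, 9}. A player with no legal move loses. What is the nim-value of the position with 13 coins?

1

G(0) = 0
G(1) = mex{0} = 1
G(2) = mex{1} = 0
G(3) = mex{0,0} = 1
G(4) = mex{1,1} = 0
G(5) = mex{0,0,0} = 1
G(6) = mex{1,1,1,0} = 2
G(7) = mex{2,0,0,1} = 3
G(8) = mex{3,1,1,0} = 2
G(9) = mex{2,2,0,1,0} = 3
G(10) = mex{3,3,1,0,1} = 2
G(11) = mex{2,2,2,1,0} = 3
G(12) = mex{3,3,3,2,1} = 0
G(13) = mex{0,2,2,3,0} = 1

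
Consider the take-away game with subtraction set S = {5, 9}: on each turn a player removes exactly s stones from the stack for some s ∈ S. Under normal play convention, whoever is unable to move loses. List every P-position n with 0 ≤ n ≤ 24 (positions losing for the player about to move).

0, 1, 2, 3, 4, 14, 15, 16, 17, 18

n :  0  1  2  3  4  5  6  7  8  9 10 11 12 13 14 15 16 17 18 19 20 21 22 23 24
G :  0  0  0  0  0  1  1  1  1  1  2  2  2  2  0  0  0  0  0  1  1  1  1  1  2
P-positions are exactly the n with G(n) = 0.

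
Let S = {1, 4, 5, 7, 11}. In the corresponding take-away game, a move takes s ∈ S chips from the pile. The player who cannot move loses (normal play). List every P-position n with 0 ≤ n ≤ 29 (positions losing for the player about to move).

0, 2, 8, 10, 16, 18, 24, 26

G(0) = 0
G(1) = mex{0} = 1
G(2) = mex{1} = 0
G(3) = mex{0} = 1
G(4) = mex{1,0} = 2
G(5) = mex{2,1,0} = 3
G(6) = mex{3,0,1} = 2
G(7) = mex{2,1,0,0} = 3
G(8) = mex{3,2,1,1} = 0
G(9) = mex{0,3,2,0} = 1
G(10) = mex{1,2,3,1} = 0
G(11) = mex{0,3,2,2,0} = 1
G(12) = mex{1,0,3,3,1} = 2
G(13) = mex{2,1,0,2,0} = 3
G(14) = mex{3,0,1,3,1} = 2
G(15) = mex{2,1,0,0,2} = 3
G(16) = mex{3,2,1,1,3} = 0
G(17) = mex{0,3,2,0,2} = 1
G(18) = mex{1,2,3,1,3} = 0
G(19) = mex{0,3,2,2,0} = 1
G(20) = mex{1,0,3,3,1} = 2
G(21) = mex{2,1,0,2,0} = 3
G(22) = mex{3,0,1,3,1} = 2
G(23) = mex{2,1,0,0,2} = 3
G(24) = mex{3,2,1,1,3} = 0
G(25) = mex{0,3,2,0,2} = 1
G(26) = mex{1,2,3,1,3} = 0
G(27) = mex{0,3,2,2,0} = 1
G(28) = mex{1,0,3,3,1} = 2
G(29) = mex{2,1,0,2,0} = 3
P-positions are exactly the n with G(n) = 0.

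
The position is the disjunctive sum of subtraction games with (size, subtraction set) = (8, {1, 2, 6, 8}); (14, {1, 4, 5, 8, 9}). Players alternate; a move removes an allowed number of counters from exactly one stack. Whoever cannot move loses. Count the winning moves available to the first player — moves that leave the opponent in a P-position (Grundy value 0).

3

Stack A, S = {1, 2, 6, 8}:
n : 0 1 2 3 4 5 6 7 8
G : 0 1 2 0 1 2 3 0 1
G_A(8) = 1.
Stack B, S = {1, 4, 5, 8, 9}:
G(0) = 0
G(1) = mex{0} = 1
G(2) = mex{1} = 0
G(3) = mex{0} = 1
G(4) = mex{1,0} = 2
G(5) = mex{2,1,0} = 3
G(6) = mex{3,0,1} = 2
G(7) = mex{2,1,0} = 3
G(8) = mex{3,2,1,0} = 4
G(9) = mex{4,3,2,1,0} = 5
G(10) = mex{5,2,3,0,1} = 4
G(11) = mex{4,3,2,1,0} = 5
G(12) = mex{5,4,3,2,1} = 0
G(13) = mex{0,5,4,3,2} = 1
G(14) = mex{1,4,5,2,3} = 0
G_B(14) = 0.
Combined Grundy value = 1 ⊕ 0 = 1.
A winning move leaves total XOR = 0, i.e. changes one component's Grundy value g to g ⊕ X where X is the current total.
Stack A: need g' = 1⊕1 = 0. Options: 8−1→G=0, 8−2→G=3, 8−6→G=2, 8−8→G=0. Hits: 2.
Stack B: need g' = 0⊕1 = 1. Options: 14−1→G=1, 14−4→G=4, 14−5→G=5, 14−8→G=2, 14−9→G=3. Hits: 1.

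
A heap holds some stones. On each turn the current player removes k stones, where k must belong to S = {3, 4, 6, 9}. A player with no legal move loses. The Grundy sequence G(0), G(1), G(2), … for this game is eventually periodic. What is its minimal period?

n :  0  1  2  3  4  5  6  7  8  9 10 11 12 13 14 15 16 17 18 19 20 21 22 23 24 25
G :  0  0  0  1  1  1  2  2  2  3  3  3  0  0  0  1  1  1  2  2  2  3  3  3  0  0
G(n+12) = G(n) holds for n = 0,…,8 (a full window of length max(S) = 9), so the sequence is purely periodic with period 12.

12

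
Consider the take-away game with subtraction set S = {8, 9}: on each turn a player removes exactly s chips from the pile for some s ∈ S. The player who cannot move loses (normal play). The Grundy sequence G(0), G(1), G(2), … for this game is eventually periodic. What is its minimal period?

G(0) = 0
G(1) = mex{} = 0
G(2) = mex{} = 0
G(3) = mex{} = 0
G(4) = mex{} = 0
G(5) = mex{} = 0
G(6) = mex{} = 0
G(7) = mex{} = 0
G(8) = mex{0} = 1
G(9) = mex{0,0} = 1
G(10) = mex{0,0} = 1
G(11) = mex{0,0} = 1
G(12) = mex{0,0} = 1
G(13) = mex{0,0} = 1
G(14) = mex{0,0} = 1
G(15) = mex{0,0} = 1
G(16) = mex{1,0} = 2
G(17) = mex{1,1} = 0
G(18) = mex{1,1} = 0
G(19) = mex{1,1} = 0
G(20) = mex{1,1} = 0
G(21) = mex{1,1} = 0
G(22) = mex{1,1} = 0
G(23) = mex{1,1} = 0
G(24) = mex{2,1} = 0
G(25) = mex{0,2} = 1
G(26) = mex{0,0} = 1
G(27) = mex{0,0} = 1
G(28) = mex{0,0} = 1
G(29) = mex{0,0} = 1
G(30) = mex{0,0} = 1
G(31) = mex{0,0} = 1
G(32) = mex{0,0} = 1
G(33) = mex{1,0} = 2
G(34) = mex{1,1} = 0
G(35) = mex{1,1} = 0
G(n+17) = G(n) holds for n = 0,…,8 (a full window of length max(S) = 9), so the sequence is purely periodic with period 17.

17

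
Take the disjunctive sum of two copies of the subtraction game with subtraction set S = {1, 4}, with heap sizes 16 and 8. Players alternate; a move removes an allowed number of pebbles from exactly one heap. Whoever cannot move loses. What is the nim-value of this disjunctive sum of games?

0

All heaps use S = {1, 4}:
n :  0  1  2  3  4  5  6  7  8  9 10 11 12 13 14 15 16
G :  0  1  0  1  2  0  1  0  1  2  0  1  0  1  2  0  1
Heap A: G(16) = 1.
Heap B: G(8) = 1.
Combined Grundy value = 1 ⊕ 1 = 0.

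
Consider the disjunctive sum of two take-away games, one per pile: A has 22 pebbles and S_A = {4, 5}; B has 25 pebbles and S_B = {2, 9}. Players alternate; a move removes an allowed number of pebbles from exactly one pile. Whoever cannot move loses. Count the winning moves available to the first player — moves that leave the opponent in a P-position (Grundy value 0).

Pile A, S = {4, 5}:
n :  0  1  2  3  4  5  6  7  8  9 10 11 12 13 14 15 16 17 18 19 20 21 22
G :  0  0  0  0  1  1  1  1  2  0  0  0  0  1  1  1  1  2  0  0  0  0  1
G_A(22) = 1.
Pile B, S = {2, 9}:
n :  0  1  2  3  4  5  6  7  8  9 10 11 12 13 14 15 16 17 18 19 20 21 22 23 24 25
G :  0  0  1  1  0  0  1  1  0  2  1  0  0  1  1  0  0  1  1  0  2  1  0  0  1  1
G_B(25) = 1.
Combined Grundy value = 1 ⊕ 1 = 0.
A winning move leaves total XOR = 0, i.e. changes one component's Grundy value g to g ⊕ X where X is the current total.
Pile A: target g' = 1⊕0 = 1, but every legal move changes the Grundy value (mex property), so 0 moves.
Pile B: target g' = 1⊕0 = 1, but every legal move changes the Grundy value (mex property), so 0 moves.

0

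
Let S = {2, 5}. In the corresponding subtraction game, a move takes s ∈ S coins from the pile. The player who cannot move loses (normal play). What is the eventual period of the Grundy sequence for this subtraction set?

G(0) = 0
G(1) = mex{} = 0
G(2) = mex{0} = 1
G(3) = mex{0} = 1
G(4) = mex{1} = 0
G(5) = mex{1,0} = 2
G(6) = mex{0,0} = 1
G(7) = mex{2,1} = 0
G(8) = mex{1,1} = 0
G(9) = mex{0,0} = 1
G(10) = mex{0,2} = 1
G(11) = mex{1,1} = 0
G(12) = mex{1,0} = 2
G(13) = mex{0,0} = 1
G(14) = mex{2,1} = 0
G(15) = mex{1,1} = 0
G(n+7) = G(n) holds for n = 0,…,4 (a full window of length max(S) = 5), so the sequence is purely periodic with period 7.

7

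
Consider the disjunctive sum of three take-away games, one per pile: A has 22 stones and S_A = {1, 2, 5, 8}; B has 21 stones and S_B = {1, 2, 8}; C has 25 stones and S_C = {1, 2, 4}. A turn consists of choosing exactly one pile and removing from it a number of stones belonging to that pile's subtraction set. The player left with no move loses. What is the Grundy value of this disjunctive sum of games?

0

Pile A, S = {1, 2, 5, 8}:
n :  0  1  2  3  4  5  6  7  8  9 10 11 12 13 14 15 16 17 18 19 20 21 22
G :  0  1  2  0  1  2  0  1  2  0  1  2  0  1  2  0  1  2  0  1  2  0  1
G_A(22) = 1.
Pile B, S = {1, 2, 8}:
G(0) = 0
G(1) = mex{0} = 1
G(2) = mex{1,0} = 2
G(3) = mex{2,1} = 0
G(4) = mex{0,2} = 1
G(5) = mex{1,0} = 2
G(6) = mex{2,1} = 0
G(7) = mex{0,2} = 1
G(8) = mex{1,0,0} = 2
G(9) = mex{2,1,1} = 0
G(10) = mex{0,2,2} = 1
G(11) = mex{1,0,0} = 2
G(12) = mex{2,1,1} = 0
G(13) = mex{0,2,2} = 1
G(14) = mex{1,0,0} = 2
G(15) = mex{2,1,1} = 0
G(16) = mex{0,2,2} = 1
G(17) = mex{1,0,0} = 2
G(18) = mex{2,1,1} = 0
G(19) = mex{0,2,2} = 1
G(20) = mex{1,0,0} = 2
G(21) = mex{2,1,1} = 0
G_B(21) = 0.
Pile C, S = {1, 2, 4}:
G(0) = 0
G(1) = mex{0} = 1
G(2) = mex{1,0} = 2
G(3) = mex{2,1} = 0
G(4) = mex{0,2,0} = 1
G(5) = mex{1,0,1} = 2
G(6) = mex{2,1,2} = 0
G(7) = mex{0,2,0} = 1
G(8) = mex{1,0,1} = 2
G(9) = mex{2,1,2} = 0
G(10) = mex{0,2,0} = 1
G(11) = mex{1,0,1} = 2
G(12) = mex{2,1,2} = 0
G(13) = mex{0,2,0} = 1
G(14) = mex{1,0,1} = 2
G(15) = mex{2,1,2} = 0
G(16) = mex{0,2,0} = 1
G(17) = mex{1,0,1} = 2
G(18) = mex{2,1,2} = 0
G(19) = mex{0,2,0} = 1
G(20) = mex{1,0,1} = 2
G(21) = mex{2,1,2} = 0
G(22) = mex{0,2,0} = 1
G(23) = mex{1,0,1} = 2
G(24) = mex{2,1,2} = 0
G(25) = mex{0,2,0} = 1
G_C(25) = 1.
Combined Grundy value = 1 ⊕ 0 ⊕ 1 = 0.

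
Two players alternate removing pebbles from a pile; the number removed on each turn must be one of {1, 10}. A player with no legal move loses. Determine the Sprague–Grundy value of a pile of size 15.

0

G(0) = 0
G(1) = mex{0} = 1
G(2) = mex{1} = 0
G(3) = mex{0} = 1
G(4) = mex{1} = 0
G(5) = mex{0} = 1
G(6) = mex{1} = 0
G(7) = mex{0} = 1
G(8) = mex{1} = 0
G(9) = mex{0} = 1
G(10) = mex{1,0} = 2
G(11) = mex{2,1} = 0
G(12) = mex{0,0} = 1
G(13) = mex{1,1} = 0
G(14) = mex{0,0} = 1
G(15) = mex{1,1} = 0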